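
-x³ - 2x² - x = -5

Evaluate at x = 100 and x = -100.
x = 100: LHS = -100³ - 2·100² - 100 = -1020100; -1020100 = -5 — FAILS
x = -100: LHS = -(-100)³ - 2·(-100)² - (-100) = 980100; 980100 = -5 — FAILS

Answer: No, fails for both x = 100 and x = -100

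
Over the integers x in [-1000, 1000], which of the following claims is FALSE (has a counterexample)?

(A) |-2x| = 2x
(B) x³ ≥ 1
(A) x = -1: LHS = |-2·(-1)| = |2| = 2, RHS = 2·(-1) = -2; 2 = -2 — FAILS
(B) x = 0: LHS = 0³ = 0; 0 ≥ 1 — FAILS

Answer: Both A and B are false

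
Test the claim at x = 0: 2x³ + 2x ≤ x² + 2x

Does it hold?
x = 0: LHS = 2·0³ + 2·0 = 0, RHS = 0² + 2·0 = 0; 0 ≤ 0 — holds

The relation is satisfied at x = 0.

Answer: Yes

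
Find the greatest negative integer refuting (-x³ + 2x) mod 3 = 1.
Testing negative integers from -1 downward:
x = -1: LHS = (-(-1)³ + 2·(-1)) mod 3 = (-1) mod 3 = 2; 2 = 1 — FAILS  ← closest negative counterexample to 0

Answer: x = -1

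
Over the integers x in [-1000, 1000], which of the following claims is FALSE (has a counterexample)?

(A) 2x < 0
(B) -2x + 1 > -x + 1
(A) x = 0: LHS = 2·0 = 0; 0 < 0 — FAILS
(B) x = 0: LHS = -2·0 + 1 = 1, RHS = -0 + 1 = 1; 1 > 1 — FAILS

Answer: Both A and B are false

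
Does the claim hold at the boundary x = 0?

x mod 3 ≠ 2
x = 0: LHS = 0 mod 3 = 0; 0 ≠ 2 — holds

The relation is satisfied at x = 0.

Answer: Yes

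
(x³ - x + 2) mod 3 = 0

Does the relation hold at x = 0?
x = 0: LHS = (0³ - 0 + 2) mod 3 = 2 mod 3 = 2; 2 = 0 — FAILS

The relation fails at x = 0, so x = 0 is a counterexample.

Answer: No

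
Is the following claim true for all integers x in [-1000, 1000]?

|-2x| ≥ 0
An absolute value is never negative, so the left side is ≥ 0 for every x, while the right side is 0. Tightest case in [-1000, 1000] is x = 0:
x = 0: LHS = |-2·0| = |0| = 0; 0 ≥ 0 — holds
Hence LHS − RHS is never negative, i.e. LHS ≥ RHS throughout, so the relation holds for every integer in [-1000, 1000].

No counterexample exists.

Answer: True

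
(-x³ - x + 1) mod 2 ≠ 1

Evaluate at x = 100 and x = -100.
x = 100: LHS = (-100³ - 100 + 1) mod 2 = (-1000099) mod 2 = 1; 1 ≠ 1 — FAILS
x = -100: LHS = (-(-100)³ - (-100) + 1) mod 2 = 1000101 mod 2 = 1; 1 ≠ 1 — FAILS

Answer: No, fails for both x = 100 and x = -100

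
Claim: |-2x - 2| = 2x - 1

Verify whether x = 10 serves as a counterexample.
Substitute x = 10 into the relation:
x = 10: LHS = |-2·10 - 2| = |-22| = 22, RHS = 2·10 - 1 = 19; 22 = 19 — FAILS

Since the claim fails at x = 10, this value is a counterexample.

Answer: Yes, x = 10 is a counterexample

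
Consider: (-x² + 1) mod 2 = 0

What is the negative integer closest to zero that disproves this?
Testing negative integers from -1 downward:
x = -1: LHS = (-(-1)² + 1) mod 2 = 0 mod 2 = 0; 0 = 0 — holds
x = -2: LHS = (-(-2)² + 1) mod 2 = (-3) mod 2 = 1; 1 = 0 — FAILS  ← closest negative counterexample to 0

Answer: x = -2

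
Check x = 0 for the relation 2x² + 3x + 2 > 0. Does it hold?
x = 0: LHS = 2·0² + 3·0 + 2 = 2; 2 > 0 — holds

The relation is satisfied at x = 0.

Answer: Yes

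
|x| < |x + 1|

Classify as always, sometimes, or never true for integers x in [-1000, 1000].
Holds at x = 0: LHS = |0| = 0, RHS = |0 + 1| = |1| = 1; 0 < 1 — holds
Fails at x = -1: LHS = |-1| = 1, RHS = |(-1) + 1| = |0| = 0; 1 < 0 — FAILS
It is satisfied by some integers in the range but not all.

Answer: Sometimes true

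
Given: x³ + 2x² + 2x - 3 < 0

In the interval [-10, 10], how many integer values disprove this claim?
Counterexamples in [-10, 10]: {1, 2, 3, 4, 5, 6, 7, 8, 9, 10}.

Counting them gives 10 values.

Answer: 10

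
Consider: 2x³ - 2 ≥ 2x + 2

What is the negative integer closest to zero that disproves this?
Testing negative integers from -1 downward:
x = -1: LHS = 2·(-1)³ - 2 = -4, RHS = 2·(-1) + 2 = 0; -4 ≥ 0 — FAILS  ← closest negative counterexample to 0

Answer: x = -1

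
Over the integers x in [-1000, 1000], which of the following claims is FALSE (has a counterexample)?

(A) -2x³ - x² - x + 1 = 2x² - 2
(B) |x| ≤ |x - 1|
(A) x = 0: LHS = -2·0³ - 0² - 0 + 1 = 1, RHS = 2·0² - 2 = -2; 1 = -2 — FAILS
(B) x = 1: LHS = |1| = 1, RHS = |1 - 1| = |0| = 0; 1 ≤ 0 — FAILS

Answer: Both A and B are false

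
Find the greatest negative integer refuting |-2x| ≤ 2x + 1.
Testing negative integers from -1 downward:
x = -1: LHS = |-2·(-1)| = |2| = 2, RHS = 2·(-1) + 1 = -1; 2 ≤ -1 — FAILS  ← closest negative counterexample to 0

Answer: x = -1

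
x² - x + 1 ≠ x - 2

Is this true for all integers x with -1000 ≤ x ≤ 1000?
Over all integers in [-1000, 1000], LHS − RHS is always positive; it is smallest at x = 1, where it equals 2:
x = 1: LHS = 1² - 1 + 1 = 1, RHS = 1 - 2 = -1; 1 ≠ -1 — holds
At the ends of the range:
x = -1000: LHS = (-1000)² - (-1000) + 1 = 1001001, RHS = (-1000) - 2 = -1002; 1001001 ≠ -1002 — holds
x = 1000: LHS = 1000² - 1000 + 1 = 999001, RHS = 1000 - 2 = 998; 999001 ≠ 998 — holds
Hence LHS − RHS is never 0, i.e. the two sides are never equal, so the relation holds for every integer in [-1000, 1000].

No counterexample exists.

Answer: True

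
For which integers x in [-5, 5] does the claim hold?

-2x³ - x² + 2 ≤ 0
Holds for: {1, 2, 3, 4, 5}
Fails for: {-5, -4, -3, -2, -1, 0}

Answer: {1, 2, 3, 4, 5}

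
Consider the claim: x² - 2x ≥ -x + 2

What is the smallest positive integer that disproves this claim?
Testing positive integers:
x = 1: LHS = 1² - 2·1 = -1, RHS = -1 + 2 = 1; -1 ≥ 1 — FAILS  ← smallest positive counterexample

Answer: x = 1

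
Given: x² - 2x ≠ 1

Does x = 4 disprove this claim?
Substitute x = 4 into the relation:
x = 4: LHS = 4² - 2·4 = 8; 8 ≠ 1 — holds

The relation holds at x = 4, so it is not a counterexample.

Answer: No, x = 4 is not a counterexample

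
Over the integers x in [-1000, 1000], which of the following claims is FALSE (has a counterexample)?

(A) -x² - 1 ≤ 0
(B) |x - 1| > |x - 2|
(A) Over all integers in [-1000, 1000], LHS − RHS is largest at x = 0, where it equals -1:
x = 0: LHS = -0² - 1 = -1; -1 ≤ 0 — holds
At the ends of the range:
x = -1000: LHS = -(-1000)² - 1 = -1000001; -1000001 ≤ 0 — holds
x = 1000: LHS = -1000² - 1 = -1000001; -1000001 ≤ 0 — holds
Hence LHS − RHS is never positive, i.e. LHS ≤ RHS throughout, so the relation holds for every integer in [-1000, 1000].

(B) x = 0: LHS = |0 - 1| = |-1| = 1, RHS = |0 - 2| = |-2| = 2; 1 > 2 — FAILS

Only (B) has a counterexample.

Answer: B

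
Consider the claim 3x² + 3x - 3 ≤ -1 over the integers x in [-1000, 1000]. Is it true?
The claim fails at x = 1:
x = 1: LHS = 3·1² + 3·1 - 3 = 3; 3 ≤ -1 — FAILS

Because a single integer refutes it, the statement is false.

Answer: False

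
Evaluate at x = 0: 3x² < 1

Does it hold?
x = 0: LHS = 3·0² = 0; 0 < 1 — holds

The relation is satisfied at x = 0.

Answer: Yes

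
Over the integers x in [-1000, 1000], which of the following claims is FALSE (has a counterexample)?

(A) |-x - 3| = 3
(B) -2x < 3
(A) x = 1: LHS = |-1 - 3| = |-4| = 4; 4 = 3 — FAILS
(B) x = -2: LHS = -2·(-2) = 4; 4 < 3 — FAILS

Answer: Both A and B are false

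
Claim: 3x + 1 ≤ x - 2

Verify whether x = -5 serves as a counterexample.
Substitute x = -5 into the relation:
x = -5: LHS = 3·(-5) + 1 = -14, RHS = (-5) - 2 = -7; -14 ≤ -7 — holds

The claim holds here, so x = -5 is not a counterexample. (A counterexample exists elsewhere, e.g. x = 0.)

Answer: No, x = -5 is not a counterexample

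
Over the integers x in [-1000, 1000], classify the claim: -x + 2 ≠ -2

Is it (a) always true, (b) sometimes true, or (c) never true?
Holds at x = 0: LHS = -0 + 2 = 2; 2 ≠ -2 — holds
Fails at x = 4: LHS = -4 + 2 = -2; -2 ≠ -2 — FAILS
It is satisfied by some integers in the range but not all.

Answer: Sometimes true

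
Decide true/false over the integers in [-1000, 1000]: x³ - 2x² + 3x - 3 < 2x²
The claim fails at x = 4:
x = 4: LHS = 4³ - 2·4² + 3·4 - 3 = 41, RHS = 2·4² = 32; 41 < 32 — FAILS

Because a single integer refutes it, the statement is false.

Answer: False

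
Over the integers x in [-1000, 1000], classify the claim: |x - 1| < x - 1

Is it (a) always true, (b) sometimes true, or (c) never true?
Over all integers in [-1000, 1000], LHS − RHS is smallest at x = 1, where it equals 0:
x = 1: LHS = |1 - 1| = |0| = 0, RHS = 1 - 1 = 0; 0 < 0 — FAILS
At the ends of the range:
x = -1000: LHS = |(-1000) - 1| = |-1001| = 1001, RHS = (-1000) - 1 = -1001; 1001 < -1001 — FAILS
x = 1000: LHS = |1000 - 1| = |999| = 999, RHS = 1000 - 1 = 999; 999 < 999 — FAILS
Hence LHS − RHS is never negative, i.e. LHS ≥ RHS throughout, so the claimed relation (<) fails for every integer in [-1000, 1000].

No integer in the range satisfies it.

Answer: Never true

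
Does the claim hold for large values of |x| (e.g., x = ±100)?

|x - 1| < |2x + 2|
x = 100: LHS = |100 - 1| = |99| = 99, RHS = |2·100 + 2| = |202| = 202; 99 < 202 — holds
x = -100: LHS = |(-100) - 1| = |-101| = 101, RHS = |2·(-100) + 2| = |-198| = 198; 101 < 198 — holds

Answer: Yes, holds for both x = 100 and x = -100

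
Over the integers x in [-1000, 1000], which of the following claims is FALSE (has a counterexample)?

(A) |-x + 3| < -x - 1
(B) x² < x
(A) x = 0: LHS = |-0 + 3| = |3| = 3, RHS = -0 - 1 = -1; 3 < -1 — FAILS
(B) x = 0: LHS = 0² = 0; 0 < 0 — FAILS

Answer: Both A and B are false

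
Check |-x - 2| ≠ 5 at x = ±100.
x = 100: LHS = |-100 - 2| = |-102| = 102; 102 ≠ 5 — holds
x = -100: LHS = |-(-100) - 2| = |98| = 98; 98 ≠ 5 — holds

Answer: Yes, holds for both x = 100 and x = -100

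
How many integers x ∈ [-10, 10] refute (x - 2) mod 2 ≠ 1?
Counterexamples in [-10, 10]: {-9, -7, -5, -3, -1, 1, 3, 5, 7, 9}.

Counting them gives 10 values.

Answer: 10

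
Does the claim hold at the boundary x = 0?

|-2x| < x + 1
x = 0: LHS = |-2·0| = |0| = 0, RHS = 0 + 1 = 1; 0 < 1 — holds

The relation is satisfied at x = 0.

Answer: Yes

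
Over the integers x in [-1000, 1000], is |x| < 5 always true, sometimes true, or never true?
Holds at x = 0: LHS = |0| = 0; 0 < 5 — holds
Fails at x = 5: LHS = |5| = 5; 5 < 5 — FAILS
It is satisfied by some integers in the range but not all.

Answer: Sometimes true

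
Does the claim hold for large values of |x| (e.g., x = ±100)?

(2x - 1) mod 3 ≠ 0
x = 100: LHS = (2·100 - 1) mod 3 = 199 mod 3 = 1; 1 ≠ 0 — holds
x = -100: LHS = (2·(-100) - 1) mod 3 = (-201) mod 3 = 0; 0 ≠ 0 — FAILS

Answer: Partially: holds for x = 100, fails for x = -100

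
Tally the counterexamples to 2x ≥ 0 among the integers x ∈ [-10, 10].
Counterexamples in [-10, 10]: {-10, -9, -8, -7, -6, -5, -4, -3, -2, -1}.

Counting them gives 10 values.

Answer: 10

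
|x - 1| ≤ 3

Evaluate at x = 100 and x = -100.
x = 100: LHS = |100 - 1| = |99| = 99; 99 ≤ 3 — FAILS
x = -100: LHS = |(-100) - 1| = |-101| = 101; 101 ≤ 3 — FAILS

Answer: No, fails for both x = 100 and x = -100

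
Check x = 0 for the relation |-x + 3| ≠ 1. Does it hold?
x = 0: LHS = |-0 + 3| = |3| = 3; 3 ≠ 1 — holds

The relation is satisfied at x = 0.

Answer: Yes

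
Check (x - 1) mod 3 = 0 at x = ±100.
x = 100: LHS = (100 - 1) mod 3 = 99 mod 3 = 0; 0 = 0 — holds
x = -100: LHS = ((-100) - 1) mod 3 = (-101) mod 3 = 1; 1 = 0 — FAILS

Answer: Partially: holds for x = 100, fails for x = -100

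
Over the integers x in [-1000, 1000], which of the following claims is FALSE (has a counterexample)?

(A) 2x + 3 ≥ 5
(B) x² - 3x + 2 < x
(A) x = 0: LHS = 2·0 + 3 = 3; 3 ≥ 5 — FAILS
(B) x = 0: LHS = 0² - 3·0 + 2 = 2; 2 < 0 — FAILS

Answer: Both A and B are false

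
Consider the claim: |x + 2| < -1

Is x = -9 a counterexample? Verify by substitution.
Substitute x = -9 into the relation:
x = -9: LHS = |(-9) + 2| = |-7| = 7; 7 < -1 — FAILS

Since the claim fails at x = -9, this value is a counterexample.

Answer: Yes, x = -9 is a counterexample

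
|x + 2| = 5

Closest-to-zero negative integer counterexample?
Testing negative integers from -1 downward:
x = -1: LHS = |(-1) + 2| = |1| = 1; 1 = 5 — FAILS  ← closest negative counterexample to 0

Answer: x = -1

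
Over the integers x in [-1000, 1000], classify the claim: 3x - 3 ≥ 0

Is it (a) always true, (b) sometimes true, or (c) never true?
Holds at x = 1: LHS = 3·1 - 3 = 0; 0 ≥ 0 — holds
Fails at x = 0: LHS = 3·0 - 3 = -3; -3 ≥ 0 — FAILS
It is satisfied by some integers in the range but not all.

Answer: Sometimes true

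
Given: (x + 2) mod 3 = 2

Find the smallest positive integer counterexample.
Testing positive integers:
x = 1: LHS = (1 + 2) mod 3 = 3 mod 3 = 0; 0 = 2 — FAILS  ← smallest positive counterexample

Answer: x = 1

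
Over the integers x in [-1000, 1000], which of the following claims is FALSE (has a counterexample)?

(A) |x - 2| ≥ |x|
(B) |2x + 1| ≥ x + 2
(A) x = 2: LHS = |2 - 2| = |0| = 0, RHS = |2| = 2; 0 ≥ 2 — FAILS
(B) x = 0: LHS = |2·0 + 1| = |1| = 1, RHS = 0 + 2 = 2; 1 ≥ 2 — FAILS

Answer: Both A and B are false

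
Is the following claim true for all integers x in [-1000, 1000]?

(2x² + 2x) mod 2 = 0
For a polynomial with integer coefficients, its value mod 2 depends only on x mod 2, so it suffices to check one representative of each residue class, x = 0, 1:
x = 0: LHS = (2·0² + 2·0) mod 2 = 0 mod 2 = 0; 0 = 0 — holds
x = 1: LHS = (2·1² + 2·1) mod 2 = 4 mod 2 = 0; 0 = 0 — holds
The relation holds in every residue class, so the relation holds for every integer in [-1000, 1000].

No counterexample exists.

Answer: True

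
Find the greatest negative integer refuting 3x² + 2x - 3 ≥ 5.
Testing negative integers from -1 downward:
x = -1: LHS = 3·(-1)² + 2·(-1) - 3 = -2; -2 ≥ 5 — FAILS  ← closest negative counterexample to 0

Answer: x = -1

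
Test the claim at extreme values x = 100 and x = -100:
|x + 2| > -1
x = 100: LHS = |100 + 2| = |102| = 102; 102 > -1 — holds
x = -100: LHS = |(-100) + 2| = |-98| = 98; 98 > -1 — holds

Answer: Yes, holds for both x = 100 and x = -100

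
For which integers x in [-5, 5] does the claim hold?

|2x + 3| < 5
Holds for: {-3, -2, -1, 0}
Fails for: {-5, -4, 1, 2, 3, 4, 5}

Answer: {-3, -2, -1, 0}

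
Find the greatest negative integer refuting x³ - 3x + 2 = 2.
Testing negative integers from -1 downward:
x = -1: LHS = (-1)³ - 3·(-1) + 2 = 4; 4 = 2 — FAILS  ← closest negative counterexample to 0

Answer: x = -1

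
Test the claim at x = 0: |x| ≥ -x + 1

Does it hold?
x = 0: LHS = |0| = 0, RHS = -0 + 1 = 1; 0 ≥ 1 — FAILS

The relation fails at x = 0, so x = 0 is a counterexample.

Answer: No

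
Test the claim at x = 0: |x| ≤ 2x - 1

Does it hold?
x = 0: LHS = |0| = 0, RHS = 2·0 - 1 = -1; 0 ≤ -1 — FAILS

The relation fails at x = 0, so x = 0 is a counterexample.

Answer: No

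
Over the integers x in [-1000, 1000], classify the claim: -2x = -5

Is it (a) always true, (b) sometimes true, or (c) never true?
Track d = LHS − RHS over the integers in [-1000, 1000]. Equality would need d = 0, but d changes sign only between consecutive integers, jumping over 0:
x = 2: LHS = -2·2 = -4; -4 = -5 — FAILS  (d = 1)
x = 3: LHS = -2·3 = -6; -6 = -5 — FAILS  (d = -1)
Away from these crossings d keeps a constant sign, and checking every integer in [-1000, 1000] confirms d ≠ 0 throughout. Hence the two sides are never equal, so the claimed relation (=) fails for every integer in [-1000, 1000].

No integer in the range satisfies it.

Answer: Never true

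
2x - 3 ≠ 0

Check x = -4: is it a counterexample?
Substitute x = -4 into the relation:
x = -4: LHS = 2·(-4) - 3 = -11; -11 ≠ 0 — holds

The relation holds at x = -4, so it is not a counterexample.

Answer: No, x = -4 is not a counterexample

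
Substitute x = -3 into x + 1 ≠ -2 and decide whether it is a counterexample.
Substitute x = -3 into the relation:
x = -3: LHS = (-3) + 1 = -2; -2 ≠ -2 — FAILS

Since the claim fails at x = -3, this value is a counterexample.

Answer: Yes, x = -3 is a counterexample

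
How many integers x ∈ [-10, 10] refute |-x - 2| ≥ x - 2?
Over all integers in [-10, 10], LHS − RHS is smallest at x = 0, where it equals 4:
x = 0: LHS = |-0 - 2| = |-2| = 2, RHS = 0 - 2 = -2; 2 ≥ -2 — holds
At the ends of the range:
x = -10: LHS = |-(-10) - 2| = |8| = 8, RHS = (-10) - 2 = -12; 8 ≥ -12 — holds
x = 10: LHS = |-10 - 2| = |-12| = 12, RHS = 10 - 2 = 8; 12 ≥ 8 — holds
Hence LHS − RHS is never negative, i.e. LHS ≥ RHS throughout, so the relation holds for every integer in [-10, 10].

No counterexample appears in that range.

Answer: 0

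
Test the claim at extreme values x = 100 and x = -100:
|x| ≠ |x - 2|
x = 100: LHS = |100| = 100, RHS = |100 - 2| = |98| = 98; 100 ≠ 98 — holds
x = -100: LHS = |-100| = 100, RHS = |(-100) - 2| = |-102| = 102; 100 ≠ 102 — holds

Answer: Yes, holds for both x = 100 and x = -100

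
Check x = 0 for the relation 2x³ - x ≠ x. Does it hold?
x = 0: LHS = 2·0³ - 0 = 0; 0 ≠ 0 — FAILS

The relation fails at x = 0, so x = 0 is a counterexample.

Answer: No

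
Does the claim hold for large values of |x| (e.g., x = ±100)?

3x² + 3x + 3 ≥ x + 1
x = 100: LHS = 3·100² + 3·100 + 3 = 30303, RHS = 100 + 1 = 101; 30303 ≥ 101 — holds
x = -100: LHS = 3·(-100)² + 3·(-100) + 3 = 29703, RHS = (-100) + 1 = -99; 29703 ≥ -99 — holds

Answer: Yes, holds for both x = 100 and x = -100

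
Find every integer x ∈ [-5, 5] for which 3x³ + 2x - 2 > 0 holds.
Holds for: {1, 2, 3, 4, 5}
Fails for: {-5, -4, -3, -2, -1, 0}

Answer: {1, 2, 3, 4, 5}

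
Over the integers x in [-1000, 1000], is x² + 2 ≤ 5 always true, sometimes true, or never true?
Holds at x = 0: LHS = 0² + 2 = 2; 2 ≤ 5 — holds
Fails at x = 2: LHS = 2² + 2 = 6; 6 ≤ 5 — FAILS
It is satisfied by some integers in the range but not all.

Answer: Sometimes true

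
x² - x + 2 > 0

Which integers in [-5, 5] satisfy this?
Over all integers in [-5, 5], LHS − RHS is smallest at x = 0, where it equals 2:
x = 0: LHS = 0² - 0 + 2 = 2; 2 > 0 — holds
At the ends of the range:
x = -5: LHS = (-5)² - (-5) + 2 = 32; 32 > 0 — holds
x = 5: LHS = 5² - 5 + 2 = 22; 22 > 0 — holds
Hence LHS − RHS is never zero or negative, i.e. LHS > RHS throughout, so the relation holds for every integer in [-5, 5].

Answer: All integers in [-5, 5]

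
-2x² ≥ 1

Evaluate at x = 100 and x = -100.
x = 100: LHS = -2·100² = -20000; -20000 ≥ 1 — FAILS
x = -100: LHS = -2·(-100)² = -20000; -20000 ≥ 1 — FAILS

Answer: No, fails for both x = 100 and x = -100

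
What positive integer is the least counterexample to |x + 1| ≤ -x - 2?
Testing positive integers:
x = 1: LHS = |1 + 1| = |2| = 2, RHS = -1 - 2 = -3; 2 ≤ -3 — FAILS  ← smallest positive counterexample

Answer: x = 1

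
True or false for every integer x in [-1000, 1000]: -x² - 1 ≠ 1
Over all integers in [-1000, 1000], LHS − RHS is always negative; it is closest to 0 at x = 0, where it equals -2:
x = 0: LHS = -0² - 1 = -1; -1 ≠ 1 — holds
At the ends of the range:
x = -1000: LHS = -(-1000)² - 1 = -1000001; -1000001 ≠ 1 — holds
x = 1000: LHS = -1000² - 1 = -1000001; -1000001 ≠ 1 — holds
Hence LHS − RHS is never 0, i.e. the two sides are never equal, so the relation holds for every integer in [-1000, 1000].

No counterexample exists.

Answer: True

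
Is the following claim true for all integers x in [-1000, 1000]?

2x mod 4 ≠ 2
The claim fails at x = 1:
x = 1: LHS = (2·1) mod 4 = 2 mod 4 = 2; 2 ≠ 2 — FAILS

Because a single integer refutes it, the statement is false.

Answer: False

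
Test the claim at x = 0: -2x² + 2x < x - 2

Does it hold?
x = 0: LHS = -2·0² + 2·0 = 0, RHS = 0 - 2 = -2; 0 < -2 — FAILS

The relation fails at x = 0, so x = 0 is a counterexample.

Answer: No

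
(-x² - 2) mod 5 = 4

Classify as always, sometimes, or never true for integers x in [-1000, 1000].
Holds at x = 2: LHS = (-2² - 2) mod 5 = (-6) mod 5 = 4; 4 = 4 — holds
Fails at x = 0: LHS = (-0² - 2) mod 5 = (-2) mod 5 = 3; 3 = 4 — FAILS
It is satisfied by some integers in the range but not all.

Answer: Sometimes true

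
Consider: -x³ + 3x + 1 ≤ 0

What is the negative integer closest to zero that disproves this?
Testing negative integers from -1 downward:
x = -1: LHS = -(-1)³ + 3·(-1) + 1 = -1; -1 ≤ 0 — holds
x = -2: LHS = -(-2)³ + 3·(-2) + 1 = 3; 3 ≤ 0 — FAILS  ← closest negative counterexample to 0

Answer: x = -2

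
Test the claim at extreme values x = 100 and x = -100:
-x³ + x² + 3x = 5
x = 100: LHS = -100³ + 100² + 3·100 = -989700; -989700 = 5 — FAILS
x = -100: LHS = -(-100)³ + (-100)² + 3·(-100) = 1009700; 1009700 = 5 — FAILS

Answer: No, fails for both x = 100 and x = -100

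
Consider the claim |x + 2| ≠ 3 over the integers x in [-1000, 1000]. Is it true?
The claim fails at x = 1:
x = 1: LHS = |1 + 2| = |3| = 3; 3 ≠ 3 — FAILS

Because a single integer refutes it, the statement is false.

Answer: False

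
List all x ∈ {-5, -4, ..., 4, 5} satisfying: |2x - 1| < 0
An absolute value is never negative, so the left side is ≥ 0 for every x, while the right side is 0. Tightest case in [-5, 5] is x = 0:
x = 0: LHS = |2·0 - 1| = |-1| = 1; 1 < 0 — FAILS
Hence LHS − RHS is never negative, i.e. LHS ≥ RHS throughout, so the claimed relation (<) fails for every integer in [-5, 5].

Answer: None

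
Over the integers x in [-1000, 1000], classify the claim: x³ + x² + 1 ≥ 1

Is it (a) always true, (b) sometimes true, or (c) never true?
Holds at x = 0: LHS = 0³ + 0² + 1 = 1; 1 ≥ 1 — holds
Fails at x = -2: LHS = (-2)³ + (-2)² + 1 = -3; -3 ≥ 1 — FAILS
It is satisfied by some integers in the range but not all.

Answer: Sometimes true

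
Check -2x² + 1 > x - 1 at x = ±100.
x = 100: LHS = -2·100² + 1 = -19999, RHS = 100 - 1 = 99; -19999 > 99 — FAILS
x = -100: LHS = -2·(-100)² + 1 = -19999, RHS = (-100) - 1 = -101; -19999 > -101 — FAILS

Answer: No, fails for both x = 100 and x = -100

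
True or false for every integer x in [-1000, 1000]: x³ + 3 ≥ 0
The claim fails at x = -2:
x = -2: LHS = (-2)³ + 3 = -5; -5 ≥ 0 — FAILS

Because a single integer refutes it, the statement is false.

Answer: False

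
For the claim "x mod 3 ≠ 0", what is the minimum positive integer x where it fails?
Testing positive integers:
x = 1: LHS = 1 mod 3 = 1; 1 ≠ 0 — holds
x = 2: LHS = 2 mod 3 = 2; 2 ≠ 0 — holds
x = 3: LHS = 3 mod 3 = 0; 0 ≠ 0 — FAILS  ← smallest positive counterexample

Answer: x = 3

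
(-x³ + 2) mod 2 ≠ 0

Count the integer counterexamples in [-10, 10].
Counterexamples in [-10, 10]: {-10, -8, -6, -4, -2, 0, 2, 4, 6, 8, 10}.

Counting them gives 11 values.

Answer: 11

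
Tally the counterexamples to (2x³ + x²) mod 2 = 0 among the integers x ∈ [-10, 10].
Counterexamples in [-10, 10]: {-9, -7, -5, -3, -1, 1, 3, 5, 7, 9}.

Counting them gives 10 values.

Answer: 10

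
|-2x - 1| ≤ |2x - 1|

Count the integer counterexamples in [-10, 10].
Counterexamples in [-10, 10]: {1, 2, 3, 4, 5, 6, 7, 8, 9, 10}.

Counting them gives 10 values.

Answer: 10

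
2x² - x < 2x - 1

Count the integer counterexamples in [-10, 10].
Counterexamples in [-10, 10]: {-10, -9, -8, -7, -6, -5, -4, -3, -2, -1, 0, 1, 2, 3, 4, 5, 6, 7, 8, 9, 10}.

Counting them gives 21 values.

Answer: 21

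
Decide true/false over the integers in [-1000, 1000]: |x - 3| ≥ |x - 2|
The claim fails at x = 3:
x = 3: LHS = |3 - 3| = |0| = 0, RHS = |3 - 2| = |1| = 1; 0 ≥ 1 — FAILS

Because a single integer refutes it, the statement is false.

Answer: False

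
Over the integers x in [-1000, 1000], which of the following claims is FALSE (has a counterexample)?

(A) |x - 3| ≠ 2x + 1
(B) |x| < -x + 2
(A) Track d = LHS − RHS over the integers in [-1000, 1000]. Equality would need d = 0, but d changes sign only between consecutive integers, jumping over 0:
x = 0: LHS = |0 - 3| = |-3| = 3, RHS = 2·0 + 1 = 1; 3 ≠ 1 — holds  (d = 2)
x = 1: LHS = |1 - 3| = |-2| = 2, RHS = 2·1 + 1 = 3; 2 ≠ 3 — holds  (d = -1)
Away from these crossings d keeps a constant sign, and checking every integer in [-1000, 1000] confirms d ≠ 0 throughout. Hence the two sides are never equal, so the relation holds for every integer in [-1000, 1000].

(B) x = 1: LHS = |1| = 1, RHS = -1 + 2 = 1; 1 < 1 — FAILS

Only (B) has a counterexample.

Answer: B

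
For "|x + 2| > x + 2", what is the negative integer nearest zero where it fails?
Testing negative integers from -1 downward:
x = -1: LHS = |(-1) + 2| = |1| = 1, RHS = (-1) + 2 = 1; 1 > 1 — FAILS  ← closest negative counterexample to 0

Answer: x = -1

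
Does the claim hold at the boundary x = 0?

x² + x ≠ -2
x = 0: LHS = 0² + 0 = 0; 0 ≠ -2 — holds

The relation is satisfied at x = 0.

Answer: Yes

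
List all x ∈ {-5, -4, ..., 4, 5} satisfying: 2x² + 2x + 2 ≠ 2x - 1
Over all integers in [-5, 5], LHS − RHS is always positive; it is smallest at x = 0, where it equals 3:
x = 0: LHS = 2·0² + 2·0 + 2 = 2, RHS = 2·0 - 1 = -1; 2 ≠ -1 — holds
At the ends of the range:
x = -5: LHS = 2·(-5)² + 2·(-5) + 2 = 42, RHS = 2·(-5) - 1 = -11; 42 ≠ -11 — holds
x = 5: LHS = 2·5² + 2·5 + 2 = 62, RHS = 2·5 - 1 = 9; 62 ≠ 9 — holds
Hence LHS − RHS is never 0, i.e. the two sides are never equal, so the relation holds for every integer in [-5, 5].

Answer: All integers in [-5, 5]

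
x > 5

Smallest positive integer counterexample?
Testing positive integers:
x = 1: 1 > 5 — FAILS  ← smallest positive counterexample

Answer: x = 1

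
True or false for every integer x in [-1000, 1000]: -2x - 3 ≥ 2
The claim fails at x = 0:
x = 0: LHS = -2·0 - 3 = -3; -3 ≥ 2 — FAILS

Because a single integer refutes it, the statement is false.

Answer: False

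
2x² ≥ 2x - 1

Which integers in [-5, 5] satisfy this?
Over all integers in [-5, 5], LHS − RHS is smallest at x = 0, where it equals 1:
x = 0: LHS = 2·0² = 0, RHS = 2·0 - 1 = -1; 0 ≥ -1 — holds
At the ends of the range:
x = -5: LHS = 2·(-5)² = 50, RHS = 2·(-5) - 1 = -11; 50 ≥ -11 — holds
x = 5: LHS = 2·5² = 50, RHS = 2·5 - 1 = 9; 50 ≥ 9 — holds
Hence LHS − RHS is never negative, i.e. LHS ≥ RHS throughout, so the relation holds for every integer in [-5, 5].

Answer: All integers in [-5, 5]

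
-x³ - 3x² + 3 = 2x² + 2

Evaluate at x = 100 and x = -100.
x = 100: LHS = -100³ - 3·100² + 3 = -1029997, RHS = 2·100² + 2 = 20002; -1029997 = 20002 — FAILS
x = -100: LHS = -(-100)³ - 3·(-100)² + 3 = 970003, RHS = 2·(-100)² + 2 = 20002; 970003 = 20002 — FAILS

Answer: No, fails for both x = 100 and x = -100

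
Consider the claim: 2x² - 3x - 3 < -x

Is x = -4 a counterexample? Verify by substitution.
Substitute x = -4 into the relation:
x = -4: LHS = 2·(-4)² - 3·(-4) - 3 = 41, RHS = -(-4) = 4; 41 < 4 — FAILS

Since the claim fails at x = -4, this value is a counterexample.

Answer: Yes, x = -4 is a counterexample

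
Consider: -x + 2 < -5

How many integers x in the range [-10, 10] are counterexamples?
Counterexamples in [-10, 10]: {-10, -9, -8, -7, -6, -5, -4, -3, -2, -1, 0, 1, 2, 3, 4, 5, 6, 7}.

Counting them gives 18 values.

Answer: 18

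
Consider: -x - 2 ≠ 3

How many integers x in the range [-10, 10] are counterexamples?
Counterexamples in [-10, 10]: {-5}.

Counting them gives 1 values.

Answer: 1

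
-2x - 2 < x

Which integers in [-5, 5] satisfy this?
Holds for: {0, 1, 2, 3, 4, 5}
Fails for: {-5, -4, -3, -2, -1}

Answer: {0, 1, 2, 3, 4, 5}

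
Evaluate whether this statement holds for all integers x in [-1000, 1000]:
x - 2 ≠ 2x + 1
The claim fails at x = -3:
x = -3: LHS = (-3) - 2 = -5, RHS = 2·(-3) + 1 = -5; -5 ≠ -5 — FAILS

Because a single integer refutes it, the statement is false.

Answer: False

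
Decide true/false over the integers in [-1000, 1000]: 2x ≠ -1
Track d = LHS − RHS over the integers in [-1000, 1000]. Equality would need d = 0, but d changes sign only between consecutive integers, jumping over 0:
x = -1: LHS = 2·(-1) = -2; -2 ≠ -1 — holds  (d = -1)
x = 0: LHS = 2·0 = 0; 0 ≠ -1 — holds  (d = 1)
Away from these crossings d keeps a constant sign, and checking every integer in [-1000, 1000] confirms d ≠ 0 throughout. Hence the two sides are never equal, so the relation holds for every integer in [-1000, 1000].

No counterexample exists.

Answer: True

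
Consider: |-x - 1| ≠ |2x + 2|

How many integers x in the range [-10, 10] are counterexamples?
Counterexamples in [-10, 10]: {-1}.

Counting them gives 1 values.

Answer: 1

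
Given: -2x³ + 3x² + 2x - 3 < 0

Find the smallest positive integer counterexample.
Testing positive integers:
x = 1: LHS = -2·1³ + 3·1² + 2·1 - 3 = 0; 0 < 0 — FAILS  ← smallest positive counterexample

Answer: x = 1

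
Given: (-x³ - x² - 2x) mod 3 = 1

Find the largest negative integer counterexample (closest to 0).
Testing negative integers from -1 downward:
x = -1: LHS = (-(-1)³ - (-1)² - 2·(-1)) mod 3 = 2 mod 3 = 2; 2 = 1 — FAILS  ← closest negative counterexample to 0

Answer: x = -1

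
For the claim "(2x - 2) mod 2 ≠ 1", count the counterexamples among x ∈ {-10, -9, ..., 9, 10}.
For a polynomial with integer coefficients, its value mod 2 depends only on x mod 2, so it suffices to check one representative of each residue class, x = 0, 1:
x = 0: LHS = (2·0 - 2) mod 2 = (-2) mod 2 = 0; 0 ≠ 1 — holds
x = 1: LHS = (2·1 - 2) mod 2 = 0 mod 2 = 0; 0 ≠ 1 — holds
The relation holds in every residue class, so the relation holds for every integer in [-10, 10].

No counterexample appears in that range.

Answer: 0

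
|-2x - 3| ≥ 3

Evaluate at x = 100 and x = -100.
x = 100: LHS = |-2·100 - 3| = |-203| = 203; 203 ≥ 3 — holds
x = -100: LHS = |-2·(-100) - 3| = |197| = 197; 197 ≥ 3 — holds

Answer: Yes, holds for both x = 100 and x = -100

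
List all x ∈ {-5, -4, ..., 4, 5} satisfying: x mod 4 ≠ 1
Holds for: {-5, -4, -2, -1, 0, 2, 3, 4}
Fails for: {-3, 1, 5}

Answer: {-5, -4, -2, -1, 0, 2, 3, 4}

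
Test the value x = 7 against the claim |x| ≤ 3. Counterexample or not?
Substitute x = 7 into the relation:
x = 7: LHS = |7| = 7; 7 ≤ 3 — FAILS

Since the claim fails at x = 7, this value is a counterexample.

Answer: Yes, x = 7 is a counterexample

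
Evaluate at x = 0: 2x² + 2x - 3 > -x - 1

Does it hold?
x = 0: LHS = 2·0² + 2·0 - 3 = -3, RHS = -0 - 1 = -1; -3 > -1 — FAILS

The relation fails at x = 0, so x = 0 is a counterexample.

Answer: No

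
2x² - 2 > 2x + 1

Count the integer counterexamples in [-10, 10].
Counterexamples in [-10, 10]: {0, 1}.

Counting them gives 2 values.

Answer: 2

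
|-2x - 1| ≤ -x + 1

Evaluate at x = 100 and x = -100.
x = 100: LHS = |-2·100 - 1| = |-201| = 201, RHS = -100 + 1 = -99; 201 ≤ -99 — FAILS
x = -100: LHS = |-2·(-100) - 1| = |199| = 199, RHS = -(-100) + 1 = 101; 199 ≤ 101 — FAILS

Answer: No, fails for both x = 100 and x = -100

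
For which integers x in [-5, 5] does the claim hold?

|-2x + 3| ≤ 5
Holds for: {-1, 0, 1, 2, 3, 4}
Fails for: {-5, -4, -3, -2, 5}

Answer: {-1, 0, 1, 2, 3, 4}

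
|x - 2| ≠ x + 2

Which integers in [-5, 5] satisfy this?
Holds for: {-5, -4, -3, -2, -1, 1, 2, 3, 4, 5}
Fails for: {0}

Answer: {-5, -4, -3, -2, -1, 1, 2, 3, 4, 5}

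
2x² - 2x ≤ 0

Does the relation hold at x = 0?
x = 0: LHS = 2·0² - 2·0 = 0; 0 ≤ 0 — holds

The relation is satisfied at x = 0.

Answer: Yes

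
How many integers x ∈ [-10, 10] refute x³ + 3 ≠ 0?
Track d = LHS − RHS over the integers in [-10, 10]. Equality would need d = 0, but d changes sign only between consecutive integers, jumping over 0:
x = -2: LHS = (-2)³ + 3 = -5; -5 ≠ 0 — holds  (d = -5)
x = -1: LHS = (-1)³ + 3 = 2; 2 ≠ 0 — holds  (d = 2)
Away from these crossings d keeps a constant sign, and checking every integer in [-10, 10] confirms d ≠ 0 throughout. Hence the two sides are never equal, so the relation holds for every integer in [-10, 10].

No counterexample appears in that range.

Answer: 0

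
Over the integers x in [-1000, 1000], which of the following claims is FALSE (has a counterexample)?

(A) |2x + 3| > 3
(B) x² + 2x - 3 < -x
(A) x = 0: LHS = |2·0 + 3| = |3| = 3; 3 > 3 — FAILS
(B) x = 1: LHS = 1² + 2·1 - 3 = 0; 0 < -1 — FAILS

Answer: Both A and B are false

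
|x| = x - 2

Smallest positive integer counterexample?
Testing positive integers:
x = 1: LHS = |1| = 1, RHS = 1 - 2 = -1; 1 = -1 — FAILS  ← smallest positive counterexample

Answer: x = 1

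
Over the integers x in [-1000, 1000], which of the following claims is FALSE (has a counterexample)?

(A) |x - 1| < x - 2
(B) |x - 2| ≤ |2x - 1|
(A) x = 0: LHS = |0 - 1| = |-1| = 1, RHS = 0 - 2 = -2; 1 < -2 — FAILS
(B) x = 0: LHS = |0 - 2| = |-2| = 2, RHS = |2·0 - 1| = |-1| = 1; 2 ≤ 1 — FAILS

Answer: Both A and B are false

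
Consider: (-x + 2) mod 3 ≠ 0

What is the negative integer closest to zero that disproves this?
Testing negative integers from -1 downward:
x = -1: LHS = (-(-1) + 2) mod 3 = 3 mod 3 = 0; 0 ≠ 0 — FAILS  ← closest negative counterexample to 0

Answer: x = -1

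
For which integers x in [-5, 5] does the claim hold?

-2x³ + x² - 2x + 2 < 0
Holds for: {1, 2, 3, 4, 5}
Fails for: {-5, -4, -3, -2, -1, 0}

Answer: {1, 2, 3, 4, 5}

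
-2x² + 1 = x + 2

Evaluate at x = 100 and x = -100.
x = 100: LHS = -2·100² + 1 = -19999, RHS = 100 + 2 = 102; -19999 = 102 — FAILS
x = -100: LHS = -2·(-100)² + 1 = -19999, RHS = (-100) + 2 = -98; -19999 = -98 — FAILS

Answer: No, fails for both x = 100 and x = -100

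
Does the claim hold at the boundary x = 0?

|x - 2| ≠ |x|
x = 0: LHS = |0 - 2| = |-2| = 2, RHS = |0| = 0; 2 ≠ 0 — holds

The relation is satisfied at x = 0.

Answer: Yes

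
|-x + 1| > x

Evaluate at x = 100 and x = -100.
x = 100: LHS = |-100 + 1| = |-99| = 99; 99 > 100 — FAILS
x = -100: LHS = |-(-100) + 1| = |101| = 101; 101 > -100 — holds

Answer: Partially: fails for x = 100, holds for x = -100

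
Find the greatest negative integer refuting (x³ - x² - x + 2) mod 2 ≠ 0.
Testing negative integers from -1 downward:
x = -1: LHS = ((-1)³ - (-1)² - (-1) + 2) mod 2 = 1 mod 2 = 1; 1 ≠ 0 — holds
x = -2: LHS = ((-2)³ - (-2)² - (-2) + 2) mod 2 = (-8) mod 2 = 0; 0 ≠ 0 — FAILS  ← closest negative counterexample to 0

Answer: x = -2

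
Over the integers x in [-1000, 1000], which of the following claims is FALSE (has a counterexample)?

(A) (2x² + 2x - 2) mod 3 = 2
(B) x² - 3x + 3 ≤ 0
(A) x = 0: LHS = (2·0² + 2·0 - 2) mod 3 = (-2) mod 3 = 1; 1 = 2 — FAILS
(B) x = 0: LHS = 0² - 3·0 + 3 = 3; 3 ≤ 0 — FAILS

Answer: Both A and B are false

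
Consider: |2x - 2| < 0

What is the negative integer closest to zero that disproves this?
Testing negative integers from -1 downward:
x = -1: LHS = |2·(-1) - 2| = |-4| = 4; 4 < 0 — FAILS  ← closest negative counterexample to 0

Answer: x = -1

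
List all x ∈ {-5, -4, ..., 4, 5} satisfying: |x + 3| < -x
Holds for: {-5, -4, -3, -2}
Fails for: {-1, 0, 1, 2, 3, 4, 5}

Answer: {-5, -4, -3, -2}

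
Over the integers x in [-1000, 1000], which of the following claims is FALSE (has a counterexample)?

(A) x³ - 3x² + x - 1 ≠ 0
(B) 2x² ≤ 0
(A) Track d = LHS − RHS over the integers in [-1000, 1000]. Equality would need d = 0, but d changes sign only between consecutive integers, jumping over 0:
x = 2: LHS = 2³ - 3·2² + 2 - 1 = -3; -3 ≠ 0 — holds  (d = -3)
x = 3: LHS = 3³ - 3·3² + 3 - 1 = 2; 2 ≠ 0 — holds  (d = 2)
Away from these crossings d keeps a constant sign, and checking every integer in [-1000, 1000] confirms d ≠ 0 throughout. Hence the two sides are never equal, so the relation holds for every integer in [-1000, 1000].

(B) x = 1: LHS = 2·1² = 2; 2 ≤ 0 — FAILS

Only (B) has a counterexample.

Answer: B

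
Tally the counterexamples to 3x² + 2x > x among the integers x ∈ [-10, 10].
Counterexamples in [-10, 10]: {0}.

Counting them gives 1 values.

Answer: 1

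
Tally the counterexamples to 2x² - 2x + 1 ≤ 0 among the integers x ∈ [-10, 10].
Counterexamples in [-10, 10]: {-10, -9, -8, -7, -6, -5, -4, -3, -2, -1, 0, 1, 2, 3, 4, 5, 6, 7, 8, 9, 10}.

Counting them gives 21 values.

Answer: 21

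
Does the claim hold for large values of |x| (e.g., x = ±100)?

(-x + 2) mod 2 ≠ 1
x = 100: LHS = (-100 + 2) mod 2 = (-98) mod 2 = 0; 0 ≠ 1 — holds
x = -100: LHS = (-(-100) + 2) mod 2 = 102 mod 2 = 0; 0 ≠ 1 — holds

Answer: Yes, holds for both x = 100 and x = -100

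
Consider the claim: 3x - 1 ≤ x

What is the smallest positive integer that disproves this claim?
Testing positive integers:
x = 1: LHS = 3·1 - 1 = 2; 2 ≤ 1 — FAILS  ← smallest positive counterexample

Answer: x = 1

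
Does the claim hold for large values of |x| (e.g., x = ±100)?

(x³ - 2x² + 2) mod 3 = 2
x = 100: LHS = (100³ - 2·100² + 2) mod 3 = 980002 mod 3 = 1; 1 = 2 — FAILS
x = -100: LHS = ((-100)³ - 2·(-100)² + 2) mod 3 = (-1019998) mod 3 = 2; 2 = 2 — holds

Answer: Partially: fails for x = 100, holds for x = -100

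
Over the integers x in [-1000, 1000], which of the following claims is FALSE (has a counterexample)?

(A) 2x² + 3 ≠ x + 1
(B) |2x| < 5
(A) Over all integers in [-1000, 1000], LHS − RHS is always positive; it is smallest at x = 0, where it equals 2:
x = 0: LHS = 2·0² + 3 = 3, RHS = 0 + 1 = 1; 3 ≠ 1 — holds
At the ends of the range:
x = -1000: LHS = 2·(-1000)² + 3 = 2000003, RHS = (-1000) + 1 = -999; 2000003 ≠ -999 — holds
x = 1000: LHS = 2·1000² + 3 = 2000003, RHS = 1000 + 1 = 1001; 2000003 ≠ 1001 — holds
Hence LHS − RHS is never 0, i.e. the two sides are never equal, so the relation holds for every integer in [-1000, 1000].

(B) x = 3: LHS = |2·3| = |6| = 6; 6 < 5 — FAILS

Only (B) has a counterexample.

Answer: B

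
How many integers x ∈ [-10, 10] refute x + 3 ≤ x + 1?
Counterexamples in [-10, 10]: {-10, -9, -8, -7, -6, -5, -4, -3, -2, -1, 0, 1, 2, 3, 4, 5, 6, 7, 8, 9, 10}.

Counting them gives 21 values.

Answer: 21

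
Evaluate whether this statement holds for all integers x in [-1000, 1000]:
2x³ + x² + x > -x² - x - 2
The claim fails at x = -1:
x = -1: LHS = 2·(-1)³ + (-1)² + (-1) = -2, RHS = -(-1)² - (-1) - 2 = -2; -2 > -2 — FAILS

Because a single integer refutes it, the statement is false.

Answer: False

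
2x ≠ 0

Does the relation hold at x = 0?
x = 0: LHS = 2·0 = 0; 0 ≠ 0 — FAILS

The relation fails at x = 0, so x = 0 is a counterexample.

Answer: No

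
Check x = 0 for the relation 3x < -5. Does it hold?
x = 0: LHS = 3·0 = 0; 0 < -5 — FAILS

The relation fails at x = 0, so x = 0 is a counterexample.

Answer: No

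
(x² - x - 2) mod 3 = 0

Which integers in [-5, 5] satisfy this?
Holds for: {-4, -1, 2, 5}
Fails for: {-5, -3, -2, 0, 1, 3, 4}

Answer: {-4, -1, 2, 5}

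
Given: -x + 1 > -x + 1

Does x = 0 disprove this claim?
Substitute x = 0 into the relation:
x = 0: LHS = -0 + 1 = 1, RHS = -0 + 1 = 1; 1 > 1 — FAILS

Since the claim fails at x = 0, this value is a counterexample.

Answer: Yes, x = 0 is a counterexample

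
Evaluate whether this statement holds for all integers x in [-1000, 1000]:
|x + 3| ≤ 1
The claim fails at x = 0:
x = 0: LHS = |0 + 3| = |3| = 3; 3 ≤ 1 — FAILS

Because a single integer refutes it, the statement is false.

Answer: False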